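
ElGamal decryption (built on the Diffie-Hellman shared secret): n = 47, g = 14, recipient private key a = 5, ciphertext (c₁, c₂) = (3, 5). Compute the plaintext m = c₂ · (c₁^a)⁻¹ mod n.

Shared mask s = c₁^a mod n = 3^5 mod 47.
3^1 ≡ 3 (mod 47)
3^2 = (3^1)^2 ≡ 3^2 = 9 ≡ 9 (mod 47)
3^4 = (3^2)^2 ≡ 9^2 = 81 ≡ 34 (mod 47)
3^5 = 3^4 · 3^1 ≡ 34 · 3 ≡ 8 (mod 47).
So s = 8; s⁻¹ ≡ 6 (mod 47).
m = c₂ · s⁻¹ mod 47 = 5 · 6 mod 47 = 30.

30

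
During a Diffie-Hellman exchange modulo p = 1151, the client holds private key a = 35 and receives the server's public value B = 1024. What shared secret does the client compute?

1138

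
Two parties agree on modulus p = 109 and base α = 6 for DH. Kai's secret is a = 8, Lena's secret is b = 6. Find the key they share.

Lena sends B = α^b mod p = 6^6 mod 109.
6^1 ≡ 6 (mod 109)
6^2 = (6^1)^2 ≡ 6^2 = 36 ≡ 36 (mod 109)
6^4 = (6^2)^2 ≡ 36^2 = 1296 ≡ 97 (mod 109)
6^6 = 6^4 · 6^2 ≡ 97 · 36 ≡ 4 (mod 109).
So B = 4. Kai then computes K = B^a mod p = 4^8 mod 109.
4^1 ≡ 4 (mod 109)
4^2 = (4^1)^2 ≡ 4^2 = 16 ≡ 16 (mod 109)
4^4 = (4^2)^2 ≡ 16^2 = 256 ≡ 38 (mod 109)
4^8 = (4^4)^2 ≡ 38^2 = 1444 ≡ 27 (mod 109)

27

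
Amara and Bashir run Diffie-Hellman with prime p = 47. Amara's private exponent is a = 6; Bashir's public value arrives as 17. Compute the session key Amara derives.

14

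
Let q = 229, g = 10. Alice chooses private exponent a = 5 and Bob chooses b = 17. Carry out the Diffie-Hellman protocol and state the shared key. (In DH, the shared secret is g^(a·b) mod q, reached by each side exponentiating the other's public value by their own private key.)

79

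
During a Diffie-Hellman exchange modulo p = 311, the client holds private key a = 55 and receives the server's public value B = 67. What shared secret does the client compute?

260

Shared key K = 67^55 mod 311.
67^1 ≡ 67 (mod 311)
67^2 = (67^1)^2 ≡ 67^2 = 4489 ≡ 135 (mod 311)
67^4 = (67^2)^2 ≡ 135^2 = 18225 ≡ 187 (mod 311)
67^8 = (67^4)^2 ≡ 187^2 = 34969 ≡ 137 (mod 311)
67^16 = (67^8)^2 ≡ 137^2 = 18769 ≡ 109 (mod 311)
67^32 = (67^16)^2 ≡ 109^2 = 11881 ≡ 63 (mod 311)
67^55 = 67^32 · 67^16 · 67^4 · 67^2 · 67^1 ≡ 63 · 109 · 187 · 135 · 67 ≡ 260 (mod 311).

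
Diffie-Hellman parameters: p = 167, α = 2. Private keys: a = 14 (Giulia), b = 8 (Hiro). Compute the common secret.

147

Hiro sends B = α^b mod p = 2^8 mod 167.
2^1 ≡ 2 (mod 167)
2^2 = (2^1)^2 ≡ 2^2 = 4 ≡ 4 (mod 167)
2^4 = (2^2)^2 ≡ 4^2 = 16 ≡ 16 (mod 167)
2^8 = (2^4)^2 ≡ 16^2 = 256 ≡ 89 (mod 167)
So B = 89. Giulia then computes K = B^a mod p = 89^14 mod 167.
89^1 ≡ 89 (mod 167)
89^2 = (89^1)^2 ≡ 89^2 = 7921 ≡ 72 (mod 167)
89^4 = (89^2)^2 ≡ 72^2 = 5184 ≡ 7 (mod 167)
89^8 = (89^4)^2 ≡ 7^2 = 49 ≡ 49 (mod 167)
89^14 = 89^8 · 89^4 · 89^2 ≡ 49 · 7 · 72 ≡ 147 (mod 167).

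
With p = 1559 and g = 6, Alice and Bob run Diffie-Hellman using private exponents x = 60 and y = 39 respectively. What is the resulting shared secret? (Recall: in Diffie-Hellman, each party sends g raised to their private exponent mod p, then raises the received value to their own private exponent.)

216

Bob sends B = g^y mod p = 6^39 mod 1559.
6^1 ≡ 6 (mod 1559)
6^2 = (6^1)^2 ≡ 6^2 = 36 ≡ 36 (mod 1559)
6^4 = (6^2)^2 ≡ 36^2 = 1296 ≡ 1296 (mod 1559)
6^8 = (6^4)^2 ≡ 1296^2 = 1679616 ≡ 573 (mod 1559)
6^16 = (6^8)^2 ≡ 573^2 = 328329 ≡ 939 (mod 1559)
6^32 = (6^16)^2 ≡ 939^2 = 881721 ≡ 886 (mod 1559)
6^39 = 6^32 · 6^4 · 6^2 · 6^1 ≡ 886 · 1296 · 36 · 6 ≡ 427 (mod 1559).
So B = 427. Alice then computes K = B^x mod p = 427^60 mod 1559.
427^1 ≡ 427 (mod 1559)
427^2 = (427^1)^2 ≡ 427^2 = 182329 ≡ 1485 (mod 1559)
427^4 = (427^2)^2 ≡ 1485^2 = 2205225 ≡ 799 (mod 1559)
427^8 = (427^4)^2 ≡ 799^2 = 638401 ≡ 770 (mod 1559)
427^16 = (427^8)^2 ≡ 770^2 = 592900 ≡ 480 (mod 1559)
427^32 = (427^16)^2 ≡ 480^2 = 230400 ≡ 1227 (mod 1559)
427^60 = 427^32 · 427^16 · 427^8 · 427^4 ≡ 1227 · 480 · 770 · 799 ≡ 216 (mod 1559).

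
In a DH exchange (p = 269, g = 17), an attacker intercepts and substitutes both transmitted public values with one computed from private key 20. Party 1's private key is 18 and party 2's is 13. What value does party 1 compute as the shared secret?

61

Party 1 receives an attacker's public value M = 17^20 mod 269 instead of the honest one.
17^1 ≡ 17 (mod 269)
17^2 = (17^1)^2 ≡ 17^2 = 289 ≡ 20 (mod 269)
17^4 = (17^2)^2 ≡ 20^2 = 400 ≡ 131 (mod 269)
17^8 = (17^4)^2 ≡ 131^2 = 17161 ≡ 214 (mod 269)
17^16 = (17^8)^2 ≡ 214^2 = 45796 ≡ 66 (mod 269)
17^20 = 17^16 · 17^4 ≡ 66 · 131 ≡ 38 (mod 269).
So M = 38. Party 1 computes K = M^18 mod 269.
38^1 ≡ 38 (mod 269)
38^2 = (38^1)^2 ≡ 38^2 = 1444 ≡ 99 (mod 269)
38^4 = (38^2)^2 ≡ 99^2 = 9801 ≡ 117 (mod 269)
38^8 = (38^4)^2 ≡ 117^2 = 13689 ≡ 239 (mod 269)
38^16 = (38^8)^2 ≡ 239^2 = 57121 ≡ 93 (mod 269)
38^18 = 38^16 · 38^2 ≡ 93 · 99 ≡ 61 (mod 269).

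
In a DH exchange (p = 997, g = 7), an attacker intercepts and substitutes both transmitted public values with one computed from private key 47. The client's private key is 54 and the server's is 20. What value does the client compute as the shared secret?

418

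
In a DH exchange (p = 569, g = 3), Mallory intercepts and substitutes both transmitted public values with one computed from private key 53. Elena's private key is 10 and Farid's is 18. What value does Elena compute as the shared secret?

394

Elena receives Mallory's public value M = 3^53 mod 569 instead of the honest one.
3^1 ≡ 3 (mod 569)
3^2 = (3^1)^2 ≡ 3^2 = 9 ≡ 9 (mod 569)
3^4 = (3^2)^2 ≡ 9^2 = 81 ≡ 81 (mod 569)
3^8 = (3^4)^2 ≡ 81^2 = 6561 ≡ 302 (mod 569)
3^16 = (3^8)^2 ≡ 302^2 = 91204 ≡ 164 (mod 569)
3^32 = (3^16)^2 ≡ 164^2 = 26896 ≡ 153 (mod 569)
3^53 = 3^32 · 3^16 · 3^4 · 3^1 ≡ 153 · 164 · 81 · 3 ≡ 521 (mod 569).
So M = 521. Elena computes K = M^10 mod 569.
521^1 ≡ 521 (mod 569)
521^2 = (521^1)^2 ≡ 521^2 = 271441 ≡ 28 (mod 569)
521^4 = (521^2)^2 ≡ 28^2 = 784 ≡ 215 (mod 569)
521^8 = (521^4)^2 ≡ 215^2 = 46225 ≡ 136 (mod 569)
521^10 = 521^8 · 521^2 ≡ 136 · 28 ≡ 394 (mod 569).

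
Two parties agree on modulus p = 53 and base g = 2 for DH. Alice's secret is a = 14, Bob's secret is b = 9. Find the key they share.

43

Alice sends A = g^a mod p = 2^14 mod 53.
2^1 ≡ 2 (mod 53)
2^2 = (2^1)^2 ≡ 2^2 = 4 ≡ 4 (mod 53)
2^4 = (2^2)^2 ≡ 4^2 = 16 ≡ 16 (mod 53)
2^8 = (2^4)^2 ≡ 16^2 = 256 ≡ 44 (mod 53)
2^14 = 2^8 · 2^4 · 2^2 ≡ 44 · 16 · 4 ≡ 7 (mod 53).
So A = 7. Bob then computes K = A^b mod p = 7^9 mod 53.
7^1 ≡ 7 (mod 53)
7^2 = (7^1)^2 ≡ 7^2 = 49 ≡ 49 (mod 53)
7^4 = (7^2)^2 ≡ 49^2 = 2401 ≡ 16 (mod 53)
7^8 = (7^4)^2 ≡ 16^2 = 256 ≡ 44 (mod 53)
7^9 = 7^8 · 7^1 ≡ 44 · 7 ≡ 43 (mod 53).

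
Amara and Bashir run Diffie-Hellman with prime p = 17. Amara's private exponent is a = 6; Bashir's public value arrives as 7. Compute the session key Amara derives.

9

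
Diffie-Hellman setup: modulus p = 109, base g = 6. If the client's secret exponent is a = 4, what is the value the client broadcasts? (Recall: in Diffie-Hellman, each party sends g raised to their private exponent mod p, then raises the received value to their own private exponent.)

97

Public value = 6^4 mod 109.
6^1 ≡ 6 (mod 109)
6^2 = (6^1)^2 ≡ 6^2 = 36 ≡ 36 (mod 109)
6^4 = (6^2)^2 ≡ 36^2 = 1296 ≡ 97 (mod 109)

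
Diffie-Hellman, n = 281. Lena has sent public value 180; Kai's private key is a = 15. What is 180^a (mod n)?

172

Shared key K = 180^15 mod 281.
180^1 ≡ 180 (mod 281)
180^2 = (180^1)^2 ≡ 180^2 = 32400 ≡ 85 (mod 281)
180^4 = (180^2)^2 ≡ 85^2 = 7225 ≡ 200 (mod 281)
180^8 = (180^4)^2 ≡ 200^2 = 40000 ≡ 98 (mod 281)
180^15 = 180^8 · 180^4 · 180^2 · 180^1 ≡ 98 · 200 · 85 · 180 ≡ 172 (mod 281).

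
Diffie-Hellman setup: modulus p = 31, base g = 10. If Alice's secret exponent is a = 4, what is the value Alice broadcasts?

Public value = 10^{4} \pmod{31}.
10^1 ≡ 10 (mod 31)
10^2 = (10^1)^2 ≡ 10^2 = 100 ≡ 7 (mod 31)
10^4 = (10^2)^2 ≡ 7^2 = 49 ≡ 18 (mod 31)

18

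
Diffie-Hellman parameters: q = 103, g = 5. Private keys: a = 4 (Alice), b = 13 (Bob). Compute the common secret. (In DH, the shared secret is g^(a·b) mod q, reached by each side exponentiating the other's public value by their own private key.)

98

Alice sends A = g^a mod q = 5^4 mod 103.
5^1 ≡ 5 (mod 103)
5^2 = (5^1)^2 ≡ 5^2 = 25 ≡ 25 (mod 103)
5^4 = (5^2)^2 ≡ 25^2 = 625 ≡ 7 (mod 103)
So A = 7. Bob then computes K = A^b mod q = 7^13 mod 103.
7^1 ≡ 7 (mod 103)
7^2 = (7^1)^2 ≡ 7^2 = 49 ≡ 49 (mod 103)
7^4 = (7^2)^2 ≡ 49^2 = 2401 ≡ 32 (mod 103)
7^8 = (7^4)^2 ≡ 32^2 = 1024 ≡ 97 (mod 103)
7^13 = 7^8 · 7^4 · 7^1 ≡ 97 · 32 · 7 ≡ 98 (mod 103).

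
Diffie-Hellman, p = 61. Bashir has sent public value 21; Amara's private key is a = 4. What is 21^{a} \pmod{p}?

13

Shared key K = 21^4 mod 61.
21^1 ≡ 21 (mod 61)
21^2 = (21^1)^2 ≡ 21^2 = 441 ≡ 14 (mod 61)
21^4 = (21^2)^2 ≡ 14^2 = 196 ≡ 13 (mod 61)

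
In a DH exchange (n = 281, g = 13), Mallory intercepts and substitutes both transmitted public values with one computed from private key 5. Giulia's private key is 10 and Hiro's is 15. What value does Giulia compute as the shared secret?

253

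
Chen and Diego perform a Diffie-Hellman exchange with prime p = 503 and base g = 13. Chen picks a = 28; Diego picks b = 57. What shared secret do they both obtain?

144

Diego sends B = g^b mod p = 13^57 mod 503.
13^1 ≡ 13 (mod 503)
13^2 = (13^1)^2 ≡ 13^2 = 169 ≡ 169 (mod 503)
13^4 = (13^2)^2 ≡ 169^2 = 28561 ≡ 393 (mod 503)
13^8 = (13^4)^2 ≡ 393^2 = 154449 ≡ 28 (mod 503)
13^16 = (13^8)^2 ≡ 28^2 = 784 ≡ 281 (mod 503)
13^32 = (13^16)^2 ≡ 281^2 = 78961 ≡ 493 (mod 503)
13^57 = 13^32 · 13^16 · 13^8 · 13^1 ≡ 493 · 281 · 28 · 13 ≡ 262 (mod 503).
So B = 262. Chen then computes K = B^a mod p = 262^28 mod 503.
262^1 ≡ 262 (mod 503)
262^2 = (262^1)^2 ≡ 262^2 = 68644 ≡ 236 (mod 503)
262^4 = (262^2)^2 ≡ 236^2 = 55696 ≡ 366 (mod 503)
262^8 = (262^4)^2 ≡ 366^2 = 133956 ≡ 158 (mod 503)
262^16 = (262^8)^2 ≡ 158^2 = 24964 ≡ 317 (mod 503)
262^28 = 262^16 · 262^8 · 262^4 ≡ 317 · 158 · 366 ≡ 144 (mod 503).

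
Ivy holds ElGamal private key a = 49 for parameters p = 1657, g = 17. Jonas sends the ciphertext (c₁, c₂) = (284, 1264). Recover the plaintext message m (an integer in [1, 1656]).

1103

Shared mask s = c₁^a mod p = 284^49 mod 1657.
284^1 ≡ 284 (mod 1657)
284^2 = (284^1)^2 ≡ 284^2 = 80656 ≡ 1120 (mod 1657)
284^4 = (284^2)^2 ≡ 1120^2 = 1254400 ≡ 51 (mod 1657)
284^8 = (284^4)^2 ≡ 51^2 = 2601 ≡ 944 (mod 1657)
284^16 = (284^8)^2 ≡ 944^2 = 891136 ≡ 1327 (mod 1657)
284^32 = (284^16)^2 ≡ 1327^2 = 1760929 ≡ 1195 (mod 1657)
284^49 = 284^32 · 284^16 · 284^1 ≡ 1195 · 1327 · 284 ≡ 1230 (mod 1657).
So s = 1230; s⁻¹ ≡ 1397 (mod 1657).
m = c₂ · s⁻¹ mod 1657 = 1264 · 1397 mod 1657 = 1103.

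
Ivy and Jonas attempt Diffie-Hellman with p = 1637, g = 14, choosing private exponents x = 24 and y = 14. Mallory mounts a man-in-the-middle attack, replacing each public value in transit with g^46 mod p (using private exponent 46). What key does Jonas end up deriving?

Jonas receives Mallory's public value M = 14^46 mod 1637 instead of the honest one.
14^1 ≡ 14 (mod 1637)
14^2 = (14^1)^2 ≡ 14^2 = 196 ≡ 196 (mod 1637)
14^4 = (14^2)^2 ≡ 196^2 = 38416 ≡ 765 (mod 1637)
14^8 = (14^4)^2 ≡ 765^2 = 585225 ≡ 816 (mod 1637)
14^16 = (14^8)^2 ≡ 816^2 = 665856 ≡ 1234 (mod 1637)
14^32 = (14^16)^2 ≡ 1234^2 = 1522756 ≡ 346 (mod 1637)
14^46 = 14^32 · 14^8 · 14^4 · 14^2 ≡ 346 · 816 · 765 · 196 ≡ 1410 (mod 1637).
So M = 1410. Jonas computes K = M^14 mod 1637.
1410^1 ≡ 1410 (mod 1637)
1410^2 = (1410^1)^2 ≡ 1410^2 = 1988100 ≡ 782 (mod 1637)
1410^4 = (1410^2)^2 ≡ 782^2 = 611524 ≡ 923 (mod 1637)
1410^8 = (1410^4)^2 ≡ 923^2 = 851929 ≡ 689 (mod 1637)
1410^14 = 1410^8 · 1410^4 · 1410^2 ≡ 689 · 923 · 782 ≡ 1413 (mod 1637).

1413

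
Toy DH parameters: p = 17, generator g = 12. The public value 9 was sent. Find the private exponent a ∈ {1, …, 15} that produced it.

Try successive powers of 12 modulo 17:
12^1 ≡ 12
12^2 ≡ 8
12^3 ≡ 11
12^4 ≡ 13
12^5 ≡ 3
12^6 ≡ 2
12^7 ≡ 7
12^8 ≡ 16
12^9 ≡ 5
12^10 ≡ 9
Found: a = 10.

10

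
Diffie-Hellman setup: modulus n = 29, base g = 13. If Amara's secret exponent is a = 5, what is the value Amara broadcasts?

Public value = 13^{5} \pmod{29}.
13^1 ≡ 13 (mod 29)
13^2 = (13^1)^2 ≡ 13^2 = 169 ≡ 24 (mod 29)
13^4 = (13^2)^2 ≡ 24^2 = 576 ≡ 25 (mod 29)
13^5 = 13^4 · 13^1 ≡ 25 · 13 ≡ 6 (mod 29).

6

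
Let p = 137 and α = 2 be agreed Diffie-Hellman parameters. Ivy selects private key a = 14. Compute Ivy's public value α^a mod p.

Public value = 2^14 mod 137.
2^1 ≡ 2 (mod 137)
2^2 = (2^1)^2 ≡ 2^2 = 4 ≡ 4 (mod 137)
2^4 = (2^2)^2 ≡ 4^2 = 16 ≡ 16 (mod 137)
2^8 = (2^4)^2 ≡ 16^2 = 256 ≡ 119 (mod 137)
2^14 = 2^8 · 2^4 · 2^2 ≡ 119 · 16 · 4 ≡ 81 (mod 137).

81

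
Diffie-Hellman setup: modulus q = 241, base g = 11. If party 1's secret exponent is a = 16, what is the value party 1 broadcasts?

Public value = 11^{16} \pmod{241}.
11^1 ≡ 11 (mod 241)
11^2 = (11^1)^2 ≡ 11^2 = 121 ≡ 121 (mod 241)
11^4 = (11^2)^2 ≡ 121^2 = 14641 ≡ 181 (mod 241)
11^8 = (11^4)^2 ≡ 181^2 = 32761 ≡ 226 (mod 241)
11^16 = (11^8)^2 ≡ 226^2 = 51076 ≡ 225 (mod 241)

225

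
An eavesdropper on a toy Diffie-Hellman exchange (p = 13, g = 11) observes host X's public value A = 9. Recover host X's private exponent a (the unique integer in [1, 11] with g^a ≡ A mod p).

8

Try successive powers of 11 modulo 13:
11^1 ≡ 11
11^2 ≡ 4
11^3 ≡ 5
11^4 ≡ 3
11^5 ≡ 7
11^6 ≡ 12
11^7 ≡ 2
11^8 ≡ 9
Found: a = 8.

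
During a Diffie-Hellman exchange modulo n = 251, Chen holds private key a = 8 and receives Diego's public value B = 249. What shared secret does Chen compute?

Shared key K = 249^8 mod 251.
249^1 ≡ 249 (mod 251)
249^2 = (249^1)^2 ≡ 249^2 = 62001 ≡ 4 (mod 251)
249^4 = (249^2)^2 ≡ 4^2 = 16 ≡ 16 (mod 251)
249^8 = (249^4)^2 ≡ 16^2 = 256 ≡ 5 (mod 251)

5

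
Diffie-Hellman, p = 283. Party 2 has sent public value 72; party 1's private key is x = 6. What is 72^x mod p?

275

Shared key K = 72^6 mod 283.
72^1 ≡ 72 (mod 283)
72^2 = (72^1)^2 ≡ 72^2 = 5184 ≡ 90 (mod 283)
72^4 = (72^2)^2 ≡ 90^2 = 8100 ≡ 176 (mod 283)
72^6 = 72^4 · 72^2 ≡ 176 · 90 ≡ 275 (mod 283).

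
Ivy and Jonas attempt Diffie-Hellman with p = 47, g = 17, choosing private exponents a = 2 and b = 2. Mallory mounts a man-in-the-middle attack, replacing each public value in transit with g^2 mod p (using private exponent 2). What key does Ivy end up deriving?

2

Ivy receives Mallory's public value M = 17^2 mod 47 instead of the honest one.
17^1 ≡ 17 (mod 47)
17^2 = (17^1)^2 ≡ 17^2 = 289 ≡ 7 (mod 47)
So M = 7. Ivy computes K = M^2 mod 47.
7^1 ≡ 7 (mod 47)
7^2 = (7^1)^2 ≡ 7^2 = 49 ≡ 2 (mod 47)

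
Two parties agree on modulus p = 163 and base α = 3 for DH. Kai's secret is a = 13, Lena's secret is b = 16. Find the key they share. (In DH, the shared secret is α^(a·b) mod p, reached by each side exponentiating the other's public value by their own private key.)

69

Lena sends B = α^b mod p = 3^16 mod 163.
3^1 ≡ 3 (mod 163)
3^2 = (3^1)^2 ≡ 3^2 = 9 ≡ 9 (mod 163)
3^4 = (3^2)^2 ≡ 9^2 = 81 ≡ 81 (mod 163)
3^8 = (3^4)^2 ≡ 81^2 = 6561 ≡ 41 (mod 163)
3^16 = (3^8)^2 ≡ 41^2 = 1681 ≡ 51 (mod 163)
So B = 51. Kai then computes K = B^a mod p = 51^13 mod 163.
51^1 ≡ 51 (mod 163)
51^2 = (51^1)^2 ≡ 51^2 = 2601 ≡ 156 (mod 163)
51^4 = (51^2)^2 ≡ 156^2 = 24336 ≡ 49 (mod 163)
51^8 = (51^4)^2 ≡ 49^2 = 2401 ≡ 119 (mod 163)
51^13 = 51^8 · 51^4 · 51^1 ≡ 119 · 49 · 51 ≡ 69 (mod 163).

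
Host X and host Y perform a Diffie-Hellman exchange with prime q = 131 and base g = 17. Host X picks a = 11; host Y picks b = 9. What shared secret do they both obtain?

14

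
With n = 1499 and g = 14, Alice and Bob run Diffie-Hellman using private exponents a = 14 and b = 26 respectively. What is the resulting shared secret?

Alice sends A = g^a mod n = 14^14 mod 1499.
14^1 ≡ 14 (mod 1499)
14^2 = (14^1)^2 ≡ 14^2 = 196 ≡ 196 (mod 1499)
14^4 = (14^2)^2 ≡ 196^2 = 38416 ≡ 941 (mod 1499)
14^8 = (14^4)^2 ≡ 941^2 = 885481 ≡ 1071 (mod 1499)
14^14 = 14^8 · 14^4 · 14^2 ≡ 1071 · 941 · 196 ≡ 231 (mod 1499).
So A = 231. Bob then computes K = A^b mod n = 231^26 mod 1499.
231^1 ≡ 231 (mod 1499)
231^2 = (231^1)^2 ≡ 231^2 = 53361 ≡ 896 (mod 1499)
231^4 = (231^2)^2 ≡ 896^2 = 802816 ≡ 851 (mod 1499)
231^8 = (231^4)^2 ≡ 851^2 = 724201 ≡ 184 (mod 1499)
231^16 = (231^8)^2 ≡ 184^2 = 33856 ≡ 878 (mod 1499)
231^26 = 231^16 · 231^8 · 231^2 ≡ 878 · 184 · 896 ≡ 1156 (mod 1499).

1156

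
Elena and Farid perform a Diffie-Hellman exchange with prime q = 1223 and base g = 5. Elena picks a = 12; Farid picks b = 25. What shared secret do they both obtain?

543

Farid sends B = g^b mod q = 5^25 mod 1223.
5^1 ≡ 5 (mod 1223)
5^2 = (5^1)^2 ≡ 5^2 = 25 ≡ 25 (mod 1223)
5^4 = (5^2)^2 ≡ 25^2 = 625 ≡ 625 (mod 1223)
5^8 = (5^4)^2 ≡ 625^2 = 390625 ≡ 488 (mod 1223)
5^16 = (5^8)^2 ≡ 488^2 = 238144 ≡ 882 (mod 1223)
5^25 = 5^16 · 5^8 · 5^1 ≡ 882 · 488 · 5 ≡ 823 (mod 1223).
So B = 823. Elena then computes K = B^a mod q = 823^12 mod 1223.
823^1 ≡ 823 (mod 1223)
823^2 = (823^1)^2 ≡ 823^2 = 677329 ≡ 1010 (mod 1223)
823^4 = (823^2)^2 ≡ 1010^2 = 1020100 ≡ 118 (mod 1223)
823^8 = (823^4)^2 ≡ 118^2 = 13924 ≡ 471 (mod 1223)
823^12 = 823^8 · 823^4 ≡ 471 · 118 ≡ 543 (mod 1223).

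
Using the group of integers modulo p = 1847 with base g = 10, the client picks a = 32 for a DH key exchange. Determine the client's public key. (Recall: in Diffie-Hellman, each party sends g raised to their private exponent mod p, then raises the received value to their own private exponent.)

Public value = 10^32 mod 1847.
10^1 ≡ 10 (mod 1847)
10^2 = (10^1)^2 ≡ 10^2 = 100 ≡ 100 (mod 1847)
10^4 = (10^2)^2 ≡ 100^2 = 10000 ≡ 765 (mod 1847)
10^8 = (10^4)^2 ≡ 765^2 = 585225 ≡ 1573 (mod 1847)
10^16 = (10^8)^2 ≡ 1573^2 = 2474329 ≡ 1196 (mod 1847)
10^32 = (10^16)^2 ≡ 1196^2 = 1430416 ≡ 838 (mod 1847)

838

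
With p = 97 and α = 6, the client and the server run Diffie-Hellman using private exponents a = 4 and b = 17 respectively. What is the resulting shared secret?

The client sends A = α^a mod p = 6^4 mod 97.
6^1 ≡ 6 (mod 97)
6^2 = (6^1)^2 ≡ 6^2 = 36 ≡ 36 (mod 97)
6^4 = (6^2)^2 ≡ 36^2 = 1296 ≡ 35 (mod 97)
So A = 35. The server then computes K = A^b mod p = 35^17 mod 97.
35^1 ≡ 35 (mod 97)
35^2 = (35^1)^2 ≡ 35^2 = 1225 ≡ 61 (mod 97)
35^4 = (35^2)^2 ≡ 61^2 = 3721 ≡ 35 (mod 97)
35^8 = (35^4)^2 ≡ 35^2 = 1225 ≡ 61 (mod 97)
35^16 = (35^8)^2 ≡ 61^2 = 3721 ≡ 35 (mod 97)
35^17 = 35^16 · 35^1 ≡ 35 · 35 ≡ 61 (mod 97).

61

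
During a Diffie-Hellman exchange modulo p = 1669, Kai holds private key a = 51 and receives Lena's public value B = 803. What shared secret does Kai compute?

1218

Shared key K = 803^51 mod 1669.
803^1 ≡ 803 (mod 1669)
803^2 = (803^1)^2 ≡ 803^2 = 644809 ≡ 575 (mod 1669)
803^4 = (803^2)^2 ≡ 575^2 = 330625 ≡ 163 (mod 1669)
803^8 = (803^4)^2 ≡ 163^2 = 26569 ≡ 1534 (mod 1669)
803^16 = (803^8)^2 ≡ 1534^2 = 2353156 ≡ 1535 (mod 1669)
803^32 = (803^16)^2 ≡ 1535^2 = 2356225 ≡ 1266 (mod 1669)
803^51 = 803^32 · 803^16 · 803^2 · 803^1 ≡ 1266 · 1535 · 575 · 803 ≡ 1218 (mod 1669).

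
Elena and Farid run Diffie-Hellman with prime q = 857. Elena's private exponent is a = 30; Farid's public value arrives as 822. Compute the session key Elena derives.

Shared key K = 822^30 mod 857.
822^1 ≡ 822 (mod 857)
822^2 = (822^1)^2 ≡ 822^2 = 675684 ≡ 368 (mod 857)
822^4 = (822^2)^2 ≡ 368^2 = 135424 ≡ 18 (mod 857)
822^8 = (822^4)^2 ≡ 18^2 = 324 ≡ 324 (mod 857)
822^16 = (822^8)^2 ≡ 324^2 = 104976 ≡ 422 (mod 857)
822^30 = 822^16 · 822^8 · 822^4 · 822^2 ≡ 422 · 324 · 18 · 368 ≡ 102 (mod 857).

102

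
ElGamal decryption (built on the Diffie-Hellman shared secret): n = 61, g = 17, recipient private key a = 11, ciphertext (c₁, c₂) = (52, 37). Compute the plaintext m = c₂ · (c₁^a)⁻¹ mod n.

Shared mask s = c₁^a mod n = 52^11 mod 61.
52^1 ≡ 52 (mod 61)
52^2 = (52^1)^2 ≡ 52^2 = 2704 ≡ 20 (mod 61)
52^4 = (52^2)^2 ≡ 20^2 = 400 ≡ 34 (mod 61)
52^8 = (52^4)^2 ≡ 34^2 = 1156 ≡ 58 (mod 61)
52^11 = 52^8 · 52^2 · 52^1 ≡ 58 · 20 · 52 ≡ 52 (mod 61).
So s = 52; s⁻¹ ≡ 27 (mod 61).
m = c₂ · s⁻¹ mod 61 = 37 · 27 mod 61 = 23.

23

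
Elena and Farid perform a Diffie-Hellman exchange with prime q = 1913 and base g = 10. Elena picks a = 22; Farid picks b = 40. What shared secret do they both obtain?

Elena sends A = g^a mod q = 10^22 mod 1913.
10^1 ≡ 10 (mod 1913)
10^2 = (10^1)^2 ≡ 10^2 = 100 ≡ 100 (mod 1913)
10^4 = (10^2)^2 ≡ 100^2 = 10000 ≡ 435 (mod 1913)
10^8 = (10^4)^2 ≡ 435^2 = 189225 ≡ 1751 (mod 1913)
10^16 = (10^8)^2 ≡ 1751^2 = 3066001 ≡ 1375 (mod 1913)
10^22 = 10^16 · 10^4 · 10^2 ≡ 1375 · 435 · 100 ≡ 642 (mod 1913).
So A = 642. Farid then computes K = A^b mod q = 642^40 mod 1913.
642^1 ≡ 642 (mod 1913)
642^2 = (642^1)^2 ≡ 642^2 = 412164 ≡ 869 (mod 1913)
642^4 = (642^2)^2 ≡ 869^2 = 755161 ≡ 1439 (mod 1913)
642^8 = (642^4)^2 ≡ 1439^2 = 2070721 ≡ 855 (mod 1913)
642^16 = (642^8)^2 ≡ 855^2 = 731025 ≡ 259 (mod 1913)
642^32 = (642^16)^2 ≡ 259^2 = 67081 ≡ 126 (mod 1913)
642^40 = 642^32 · 642^8 ≡ 126 · 855 ≡ 602 (mod 1913).

602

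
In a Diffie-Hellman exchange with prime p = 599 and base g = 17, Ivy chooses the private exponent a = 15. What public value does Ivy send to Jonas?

Public value = 17^15 (mod 599).
17^1 ≡ 17 (mod 599)
17^2 = (17^1)^2 ≡ 17^2 = 289 ≡ 289 (mod 599)
17^4 = (17^2)^2 ≡ 289^2 = 83521 ≡ 260 (mod 599)
17^8 = (17^4)^2 ≡ 260^2 = 67600 ≡ 512 (mod 599)
17^15 = 17^8 · 17^4 · 17^2 · 17^1 ≡ 512 · 260 · 289 · 17 ≡ 410 (mod 599).

410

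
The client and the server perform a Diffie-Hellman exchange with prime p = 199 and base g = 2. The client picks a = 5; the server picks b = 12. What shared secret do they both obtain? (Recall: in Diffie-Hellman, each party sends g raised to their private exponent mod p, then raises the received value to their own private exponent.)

182

The server sends B = g^b mod p = 2^12 mod 199.
2^1 ≡ 2 (mod 199)
2^2 = (2^1)^2 ≡ 2^2 = 4 ≡ 4 (mod 199)
2^4 = (2^2)^2 ≡ 4^2 = 16 ≡ 16 (mod 199)
2^8 = (2^4)^2 ≡ 16^2 = 256 ≡ 57 (mod 199)
2^12 = 2^8 · 2^4 ≡ 57 · 16 ≡ 116 (mod 199).
So B = 116. The client then computes K = B^a mod p = 116^5 mod 199.
116^1 ≡ 116 (mod 199)
116^2 = (116^1)^2 ≡ 116^2 = 13456 ≡ 123 (mod 199)
116^4 = (116^2)^2 ≡ 123^2 = 15129 ≡ 5 (mod 199)
116^5 = 116^4 · 116^1 ≡ 5 · 116 ≡ 182 (mod 199).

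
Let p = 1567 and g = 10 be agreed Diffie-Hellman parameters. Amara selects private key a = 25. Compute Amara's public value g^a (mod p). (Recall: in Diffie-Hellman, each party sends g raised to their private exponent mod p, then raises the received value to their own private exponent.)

1223

Public value = 10^25 (mod 1567).
10^1 ≡ 10 (mod 1567)
10^2 = (10^1)^2 ≡ 10^2 = 100 ≡ 100 (mod 1567)
10^4 = (10^2)^2 ≡ 100^2 = 10000 ≡ 598 (mod 1567)
10^8 = (10^4)^2 ≡ 598^2 = 357604 ≡ 328 (mod 1567)
10^16 = (10^8)^2 ≡ 328^2 = 107584 ≡ 1028 (mod 1567)
10^25 = 10^16 · 10^8 · 10^1 ≡ 1028 · 328 · 10 ≡ 1223 (mod 1567).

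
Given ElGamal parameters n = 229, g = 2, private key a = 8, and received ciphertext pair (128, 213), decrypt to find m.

11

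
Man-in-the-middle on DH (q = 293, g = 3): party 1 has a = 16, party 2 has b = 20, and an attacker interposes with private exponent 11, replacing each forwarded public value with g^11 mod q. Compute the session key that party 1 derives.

278

Party 1 receives an attacker's public value M = 3^11 mod 293 instead of the honest one.
3^1 ≡ 3 (mod 293)
3^2 = (3^1)^2 ≡ 3^2 = 9 ≡ 9 (mod 293)
3^4 = (3^2)^2 ≡ 9^2 = 81 ≡ 81 (mod 293)
3^8 = (3^4)^2 ≡ 81^2 = 6561 ≡ 115 (mod 293)
3^11 = 3^8 · 3^2 · 3^1 ≡ 115 · 9 · 3 ≡ 175 (mod 293).
So M = 175. Party 1 computes K = M^16 mod 293.
175^1 ≡ 175 (mod 293)
175^2 = (175^1)^2 ≡ 175^2 = 30625 ≡ 153 (mod 293)
175^4 = (175^2)^2 ≡ 153^2 = 23409 ≡ 262 (mod 293)
175^8 = (175^4)^2 ≡ 262^2 = 68644 ≡ 82 (mod 293)
175^16 = (175^8)^2 ≡ 82^2 = 6724 ≡ 278 (mod 293)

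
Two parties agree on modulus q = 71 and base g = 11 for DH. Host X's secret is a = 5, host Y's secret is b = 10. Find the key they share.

Host Y sends B = g^b mod q = 11^10 mod 71.
11^1 ≡ 11 (mod 71)
11^2 = (11^1)^2 ≡ 11^2 = 121 ≡ 50 (mod 71)
11^4 = (11^2)^2 ≡ 50^2 = 2500 ≡ 15 (mod 71)
11^8 = (11^4)^2 ≡ 15^2 = 225 ≡ 12 (mod 71)
11^10 = 11^8 · 11^2 ≡ 12 · 50 ≡ 32 (mod 71).
So B = 32. Host X then computes K = B^a mod q = 32^5 mod 71.
32^1 ≡ 32 (mod 71)
32^2 = (32^1)^2 ≡ 32^2 = 1024 ≡ 30 (mod 71)
32^4 = (32^2)^2 ≡ 30^2 = 900 ≡ 48 (mod 71)
32^5 = 32^4 · 32^1 ≡ 48 · 32 ≡ 45 (mod 71).

45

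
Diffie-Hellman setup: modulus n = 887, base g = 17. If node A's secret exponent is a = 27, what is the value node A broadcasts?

437

Public value = 17^27 mod 887.
17^1 ≡ 17 (mod 887)
17^2 = (17^1)^2 ≡ 17^2 = 289 ≡ 289 (mod 887)
17^4 = (17^2)^2 ≡ 289^2 = 83521 ≡ 143 (mod 887)
17^8 = (17^4)^2 ≡ 143^2 = 20449 ≡ 48 (mod 887)
17^16 = (17^8)^2 ≡ 48^2 = 2304 ≡ 530 (mod 887)
17^27 = 17^16 · 17^8 · 17^2 · 17^1 ≡ 530 · 48 · 289 · 17 ≡ 437 (mod 887).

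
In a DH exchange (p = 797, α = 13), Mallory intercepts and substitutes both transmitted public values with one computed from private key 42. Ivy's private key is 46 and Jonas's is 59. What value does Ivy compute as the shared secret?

733

Ivy receives Mallory's public value M = 13^42 mod 797 instead of the honest one.
13^1 ≡ 13 (mod 797)
13^2 = (13^1)^2 ≡ 13^2 = 169 ≡ 169 (mod 797)
13^4 = (13^2)^2 ≡ 169^2 = 28561 ≡ 666 (mod 797)
13^8 = (13^4)^2 ≡ 666^2 = 443556 ≡ 424 (mod 797)
13^16 = (13^8)^2 ≡ 424^2 = 179776 ≡ 451 (mod 797)
13^32 = (13^16)^2 ≡ 451^2 = 203401 ≡ 166 (mod 797)
13^42 = 13^32 · 13^8 · 13^2 ≡ 166 · 424 · 169 ≡ 468 (mod 797).
So M = 468. Ivy computes K = M^46 mod 797.
468^1 ≡ 468 (mod 797)
468^2 = (468^1)^2 ≡ 468^2 = 219024 ≡ 646 (mod 797)
468^4 = (468^2)^2 ≡ 646^2 = 417316 ≡ 485 (mod 797)
468^8 = (468^4)^2 ≡ 485^2 = 235225 ≡ 110 (mod 797)
468^16 = (468^8)^2 ≡ 110^2 = 12100 ≡ 145 (mod 797)
468^32 = (468^16)^2 ≡ 145^2 = 21025 ≡ 303 (mod 797)
468^46 = 468^32 · 468^8 · 468^4 · 468^2 ≡ 303 · 110 · 485 · 646 ≡ 733 (mod 797).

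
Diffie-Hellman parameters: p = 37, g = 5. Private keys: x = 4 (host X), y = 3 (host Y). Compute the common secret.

10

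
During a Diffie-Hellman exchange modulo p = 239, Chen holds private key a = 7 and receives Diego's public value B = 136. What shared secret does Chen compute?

101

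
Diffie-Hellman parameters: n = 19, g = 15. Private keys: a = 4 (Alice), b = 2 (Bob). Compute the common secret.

Alice sends A = g^a mod n = 15^4 mod 19.
15^1 ≡ 15 (mod 19)
15^2 = (15^1)^2 ≡ 15^2 = 225 ≡ 16 (mod 19)
15^4 = (15^2)^2 ≡ 16^2 = 256 ≡ 9 (mod 19)
So A = 9. Bob then computes K = A^b mod n = 9^2 mod 19.
9^1 ≡ 9 (mod 19)
9^2 = (9^1)^2 ≡ 9^2 = 81 ≡ 5 (mod 19)

5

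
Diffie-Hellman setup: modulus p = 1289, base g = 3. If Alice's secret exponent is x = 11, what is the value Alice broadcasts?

Public value = 3^11 mod 1289.
3^1 ≡ 3 (mod 1289)
3^2 = (3^1)^2 ≡ 3^2 = 9 ≡ 9 (mod 1289)
3^4 = (3^2)^2 ≡ 9^2 = 81 ≡ 81 (mod 1289)
3^8 = (3^4)^2 ≡ 81^2 = 6561 ≡ 116 (mod 1289)
3^11 = 3^8 · 3^2 · 3^1 ≡ 116 · 9 · 3 ≡ 554 (mod 1289).

554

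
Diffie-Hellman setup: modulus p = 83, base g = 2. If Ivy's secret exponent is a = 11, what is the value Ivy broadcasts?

56

Public value = 2^11 mod 83.
2^1 ≡ 2 (mod 83)
2^2 = (2^1)^2 ≡ 2^2 = 4 ≡ 4 (mod 83)
2^4 = (2^2)^2 ≡ 4^2 = 16 ≡ 16 (mod 83)
2^8 = (2^4)^2 ≡ 16^2 = 256 ≡ 7 (mod 83)
2^11 = 2^8 · 2^2 · 2^1 ≡ 7 · 4 · 2 ≡ 56 (mod 83).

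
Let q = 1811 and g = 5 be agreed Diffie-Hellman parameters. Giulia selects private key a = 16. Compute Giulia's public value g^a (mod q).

1164

Public value = 5^16 (mod 1811).
5^1 ≡ 5 (mod 1811)
5^2 = (5^1)^2 ≡ 5^2 = 25 ≡ 25 (mod 1811)
5^4 = (5^2)^2 ≡ 25^2 = 625 ≡ 625 (mod 1811)
5^8 = (5^4)^2 ≡ 625^2 = 390625 ≡ 1260 (mod 1811)
5^16 = (5^8)^2 ≡ 1260^2 = 1587600 ≡ 1164 (mod 1811)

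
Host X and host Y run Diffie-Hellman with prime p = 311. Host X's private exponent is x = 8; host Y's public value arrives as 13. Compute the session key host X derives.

113

Shared key K = 13^8 mod 311.
13^1 ≡ 13 (mod 311)
13^2 = (13^1)^2 ≡ 13^2 = 169 ≡ 169 (mod 311)
13^4 = (13^2)^2 ≡ 169^2 = 28561 ≡ 260 (mod 311)
13^8 = (13^4)^2 ≡ 260^2 = 67600 ≡ 113 (mod 311)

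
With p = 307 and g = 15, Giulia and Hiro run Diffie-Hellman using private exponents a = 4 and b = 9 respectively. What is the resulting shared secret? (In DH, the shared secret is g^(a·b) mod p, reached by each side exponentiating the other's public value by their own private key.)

Hiro sends B = g^b mod p = 15^9 mod 307.
15^1 ≡ 15 (mod 307)
15^2 = (15^1)^2 ≡ 15^2 = 225 ≡ 225 (mod 307)
15^4 = (15^2)^2 ≡ 225^2 = 50625 ≡ 277 (mod 307)
15^8 = (15^4)^2 ≡ 277^2 = 76729 ≡ 286 (mod 307)
15^9 = 15^8 · 15^1 ≡ 286 · 15 ≡ 299 (mod 307).
So B = 299. Giulia then computes K = B^a mod p = 299^4 mod 307.
299^1 ≡ 299 (mod 307)
299^2 = (299^1)^2 ≡ 299^2 = 89401 ≡ 64 (mod 307)
299^4 = (299^2)^2 ≡ 64^2 = 4096 ≡ 105 (mod 307)

105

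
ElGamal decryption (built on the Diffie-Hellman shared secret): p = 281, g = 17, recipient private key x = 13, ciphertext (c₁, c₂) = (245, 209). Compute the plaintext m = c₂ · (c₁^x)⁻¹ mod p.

218

Shared mask s = c₁^x mod p = 245^13 mod 281.
245^1 ≡ 245 (mod 281)
245^2 = (245^1)^2 ≡ 245^2 = 60025 ≡ 172 (mod 281)
245^4 = (245^2)^2 ≡ 172^2 = 29584 ≡ 79 (mod 281)
245^8 = (245^4)^2 ≡ 79^2 = 6241 ≡ 59 (mod 281)
245^13 = 245^8 · 245^4 · 245^1 ≡ 59 · 79 · 245 ≡ 242 (mod 281).
So s = 242; s⁻¹ ≡ 36 (mod 281).
m = c₂ · s⁻¹ mod 281 = 209 · 36 mod 281 = 218.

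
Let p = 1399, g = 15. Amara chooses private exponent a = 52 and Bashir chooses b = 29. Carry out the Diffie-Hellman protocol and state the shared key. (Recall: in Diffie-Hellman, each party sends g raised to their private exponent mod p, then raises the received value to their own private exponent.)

186

Bashir sends B = g^b mod p = 15^29 mod 1399.
15^1 ≡ 15 (mod 1399)
15^2 = (15^1)^2 ≡ 15^2 = 225 ≡ 225 (mod 1399)
15^4 = (15^2)^2 ≡ 225^2 = 50625 ≡ 261 (mod 1399)
15^8 = (15^4)^2 ≡ 261^2 = 68121 ≡ 969 (mod 1399)
15^16 = (15^8)^2 ≡ 969^2 = 938961 ≡ 232 (mod 1399)
15^29 = 15^16 · 15^8 · 15^4 · 15^1 ≡ 232 · 969 · 261 · 15 ≡ 1228 (mod 1399).
So B = 1228. Amara then computes K = B^a mod p = 1228^52 mod 1399.
1228^1 ≡ 1228 (mod 1399)
1228^2 = (1228^1)^2 ≡ 1228^2 = 1507984 ≡ 1261 (mod 1399)
1228^4 = (1228^2)^2 ≡ 1261^2 = 1590121 ≡ 857 (mod 1399)
1228^8 = (1228^4)^2 ≡ 857^2 = 734449 ≡ 1373 (mod 1399)
1228^16 = (1228^8)^2 ≡ 1373^2 = 1885129 ≡ 676 (mod 1399)
1228^32 = (1228^16)^2 ≡ 676^2 = 456976 ≡ 902 (mod 1399)
1228^52 = 1228^32 · 1228^16 · 1228^4 ≡ 902 · 676 · 857 ≡ 186 (mod 1399).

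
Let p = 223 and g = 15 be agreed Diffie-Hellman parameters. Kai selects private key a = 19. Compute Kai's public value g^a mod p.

Public value = 15^19 mod 223.
15^1 ≡ 15 (mod 223)
15^2 = (15^1)^2 ≡ 15^2 = 225 ≡ 2 (mod 223)
15^4 = (15^2)^2 ≡ 2^2 = 4 ≡ 4 (mod 223)
15^8 = (15^4)^2 ≡ 4^2 = 16 ≡ 16 (mod 223)
15^16 = (15^8)^2 ≡ 16^2 = 256 ≡ 33 (mod 223)
15^19 = 15^16 · 15^2 · 15^1 ≡ 33 · 2 · 15 ≡ 98 (mod 223).

98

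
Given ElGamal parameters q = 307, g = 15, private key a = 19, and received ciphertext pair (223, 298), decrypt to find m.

Shared mask s = c₁^a mod q = 223^19 mod 307.
223^1 ≡ 223 (mod 307)
223^2 = (223^1)^2 ≡ 223^2 = 49729 ≡ 302 (mod 307)
223^4 = (223^2)^2 ≡ 302^2 = 91204 ≡ 25 (mod 307)
223^8 = (223^4)^2 ≡ 25^2 = 625 ≡ 11 (mod 307)
223^16 = (223^8)^2 ≡ 11^2 = 121 ≡ 121 (mod 307)
223^19 = 223^16 · 223^2 · 223^1 ≡ 121 · 302 · 223 ≡ 165 (mod 307).
So s = 165; s⁻¹ ≡ 227 (mod 307).
m = c₂ · s⁻¹ mod 307 = 298 · 227 mod 307 = 106.

106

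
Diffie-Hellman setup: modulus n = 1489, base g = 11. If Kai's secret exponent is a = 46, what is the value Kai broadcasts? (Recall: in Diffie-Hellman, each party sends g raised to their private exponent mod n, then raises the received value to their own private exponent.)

Public value = 11^46 (mod 1489).
11^1 ≡ 11 (mod 1489)
11^2 = (11^1)^2 ≡ 11^2 = 121 ≡ 121 (mod 1489)
11^4 = (11^2)^2 ≡ 121^2 = 14641 ≡ 1240 (mod 1489)
11^8 = (11^4)^2 ≡ 1240^2 = 1537600 ≡ 952 (mod 1489)
11^16 = (11^8)^2 ≡ 952^2 = 906304 ≡ 992 (mod 1489)
11^32 = (11^16)^2 ≡ 992^2 = 984064 ≡ 1324 (mod 1489)
11^46 = 11^32 · 11^8 · 11^4 · 11^2 ≡ 1324 · 952 · 1240 · 121 ≡ 407 (mod 1489).

407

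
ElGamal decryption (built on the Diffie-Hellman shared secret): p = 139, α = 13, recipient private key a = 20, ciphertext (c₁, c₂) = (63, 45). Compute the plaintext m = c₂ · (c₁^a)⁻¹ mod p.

Shared mask s = c₁^a mod p = 63^20 mod 139.
63^1 ≡ 63 (mod 139)
63^2 = (63^1)^2 ≡ 63^2 = 3969 ≡ 77 (mod 139)
63^4 = (63^2)^2 ≡ 77^2 = 5929 ≡ 91 (mod 139)
63^8 = (63^4)^2 ≡ 91^2 = 8281 ≡ 80 (mod 139)
63^16 = (63^8)^2 ≡ 80^2 = 6400 ≡ 6 (mod 139)
63^20 = 63^16 · 63^4 ≡ 6 · 91 ≡ 129 (mod 139).
So s = 129; s⁻¹ ≡ 125 (mod 139).
m = c₂ · s⁻¹ mod 139 = 45 · 125 mod 139 = 65.

65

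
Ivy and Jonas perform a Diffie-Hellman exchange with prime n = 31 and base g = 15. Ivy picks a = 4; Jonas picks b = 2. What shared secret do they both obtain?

4

Jonas sends B = g^b mod n = 15^2 mod 31.
15^1 ≡ 15 (mod 31)
15^2 = (15^1)^2 ≡ 15^2 = 225 ≡ 8 (mod 31)
So B = 8. Ivy then computes K = B^a mod n = 8^4 mod 31.
8^1 ≡ 8 (mod 31)
8^2 = (8^1)^2 ≡ 8^2 = 64 ≡ 2 (mod 31)
8^4 = (8^2)^2 ≡ 2^2 = 4 ≡ 4 (mod 31)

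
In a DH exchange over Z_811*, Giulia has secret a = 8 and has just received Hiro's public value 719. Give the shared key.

475

Shared key K = 719^8 mod 811.
719^1 ≡ 719 (mod 811)
719^2 = (719^1)^2 ≡ 719^2 = 516961 ≡ 354 (mod 811)
719^4 = (719^2)^2 ≡ 354^2 = 125316 ≡ 422 (mod 811)
719^8 = (719^4)^2 ≡ 422^2 = 178084 ≡ 475 (mod 811)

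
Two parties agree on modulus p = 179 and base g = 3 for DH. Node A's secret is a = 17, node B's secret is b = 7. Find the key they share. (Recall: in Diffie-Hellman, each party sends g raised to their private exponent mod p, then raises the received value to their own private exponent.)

47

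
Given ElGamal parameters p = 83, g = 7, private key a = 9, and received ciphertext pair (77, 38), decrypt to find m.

64

Shared mask s = c₁^a mod p = 77^9 mod 83.
77^1 ≡ 77 (mod 83)
77^2 = (77^1)^2 ≡ 77^2 = 5929 ≡ 36 (mod 83)
77^4 = (77^2)^2 ≡ 36^2 = 1296 ≡ 51 (mod 83)
77^8 = (77^4)^2 ≡ 51^2 = 2601 ≡ 28 (mod 83)
77^9 = 77^8 · 77^1 ≡ 28 · 77 ≡ 81 (mod 83).
So s = 81; s⁻¹ ≡ 41 (mod 83).
m = c₂ · s⁻¹ mod 83 = 38 · 41 mod 83 = 64.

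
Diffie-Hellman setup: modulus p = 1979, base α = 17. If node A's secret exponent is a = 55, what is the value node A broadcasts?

1623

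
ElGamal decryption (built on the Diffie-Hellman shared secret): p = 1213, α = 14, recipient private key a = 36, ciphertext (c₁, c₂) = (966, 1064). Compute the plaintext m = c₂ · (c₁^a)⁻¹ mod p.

856

Shared mask s = c₁^a mod p = 966^36 mod 1213.
966^1 ≡ 966 (mod 1213)
966^2 = (966^1)^2 ≡ 966^2 = 933156 ≡ 359 (mod 1213)
966^4 = (966^2)^2 ≡ 359^2 = 128881 ≡ 303 (mod 1213)
966^8 = (966^4)^2 ≡ 303^2 = 91809 ≡ 834 (mod 1213)
966^16 = (966^8)^2 ≡ 834^2 = 695556 ≡ 507 (mod 1213)
966^32 = (966^16)^2 ≡ 507^2 = 257049 ≡ 1106 (mod 1213)
966^36 = 966^32 · 966^4 ≡ 1106 · 303 ≡ 330 (mod 1213).
So s = 330; s⁻¹ ≡ 1077 (mod 1213).
m = c₂ · s⁻¹ mod 1213 = 1064 · 1077 mod 1213 = 856.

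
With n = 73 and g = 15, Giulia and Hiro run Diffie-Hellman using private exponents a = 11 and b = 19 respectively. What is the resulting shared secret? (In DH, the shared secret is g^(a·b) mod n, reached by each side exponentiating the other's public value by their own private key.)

Giulia sends A = g^a mod n = 15^11 mod 73.
15^1 ≡ 15 (mod 73)
15^2 = (15^1)^2 ≡ 15^2 = 225 ≡ 6 (mod 73)
15^4 = (15^2)^2 ≡ 6^2 = 36 ≡ 36 (mod 73)
15^8 = (15^4)^2 ≡ 36^2 = 1296 ≡ 55 (mod 73)
15^11 = 15^8 · 15^2 · 15^1 ≡ 55 · 6 · 15 ≡ 59 (mod 73).
So A = 59. Hiro then computes K = A^b mod n = 59^19 mod 73.
59^1 ≡ 59 (mod 73)
59^2 = (59^1)^2 ≡ 59^2 = 3481 ≡ 50 (mod 73)
59^4 = (59^2)^2 ≡ 50^2 = 2500 ≡ 18 (mod 73)
59^8 = (59^4)^2 ≡ 18^2 = 324 ≡ 32 (mod 73)
59^16 = (59^8)^2 ≡ 32^2 = 1024 ≡ 2 (mod 73)
59^19 = 59^16 · 59^2 · 59^1 ≡ 2 · 50 · 59 ≡ 60 (mod 73).

60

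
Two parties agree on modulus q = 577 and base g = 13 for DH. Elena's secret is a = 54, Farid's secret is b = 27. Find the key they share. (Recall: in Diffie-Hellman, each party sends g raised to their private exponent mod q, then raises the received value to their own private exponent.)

314

Elena sends A = g^a mod q = 13^54 mod 577.
13^1 ≡ 13 (mod 577)
13^2 = (13^1)^2 ≡ 13^2 = 169 ≡ 169 (mod 577)
13^4 = (13^2)^2 ≡ 169^2 = 28561 ≡ 288 (mod 577)
13^8 = (13^4)^2 ≡ 288^2 = 82944 ≡ 433 (mod 577)
13^16 = (13^8)^2 ≡ 433^2 = 187489 ≡ 541 (mod 577)
13^32 = (13^16)^2 ≡ 541^2 = 292681 ≡ 142 (mod 577)
13^54 = 13^32 · 13^16 · 13^4 · 13^2 ≡ 142 · 541 · 288 · 169 ≡ 368 (mod 577).
So A = 368. Farid then computes K = A^b mod q = 368^27 mod 577.
368^1 ≡ 368 (mod 577)
368^2 = (368^1)^2 ≡ 368^2 = 135424 ≡ 406 (mod 577)
368^4 = (368^2)^2 ≡ 406^2 = 164836 ≡ 391 (mod 577)
368^8 = (368^4)^2 ≡ 391^2 = 152881 ≡ 553 (mod 577)
368^16 = (368^8)^2 ≡ 553^2 = 305809 ≡ 576 (mod 577)
368^27 = 368^16 · 368^8 · 368^2 · 368^1 ≡ 576 · 553 · 406 · 368 ≡ 314 (mod 577).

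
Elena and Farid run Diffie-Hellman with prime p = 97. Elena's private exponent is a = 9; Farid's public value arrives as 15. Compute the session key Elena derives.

Shared key K = 15^9 mod 97.
15^1 ≡ 15 (mod 97)
15^2 = (15^1)^2 ≡ 15^2 = 225 ≡ 31 (mod 97)
15^4 = (15^2)^2 ≡ 31^2 = 961 ≡ 88 (mod 97)
15^8 = (15^4)^2 ≡ 88^2 = 7744 ≡ 81 (mod 97)
15^9 = 15^8 · 15^1 ≡ 81 · 15 ≡ 51 (mod 97).

51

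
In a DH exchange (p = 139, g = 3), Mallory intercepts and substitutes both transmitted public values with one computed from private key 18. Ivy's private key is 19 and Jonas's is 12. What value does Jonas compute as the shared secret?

55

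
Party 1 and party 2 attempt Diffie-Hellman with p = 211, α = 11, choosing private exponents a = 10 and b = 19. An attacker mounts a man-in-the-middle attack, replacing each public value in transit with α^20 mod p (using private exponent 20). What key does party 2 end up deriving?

Party 2 receives an attacker's public value M = 11^20 mod 211 instead of the honest one.
11^1 ≡ 11 (mod 211)
11^2 = (11^1)^2 ≡ 11^2 = 121 ≡ 121 (mod 211)
11^4 = (11^2)^2 ≡ 121^2 = 14641 ≡ 82 (mod 211)
11^8 = (11^4)^2 ≡ 82^2 = 6724 ≡ 183 (mod 211)
11^16 = (11^8)^2 ≡ 183^2 = 33489 ≡ 151 (mod 211)
11^20 = 11^16 · 11^4 ≡ 151 · 82 ≡ 144 (mod 211).
So M = 144. Party 2 computes K = M^19 mod 211.
144^1 ≡ 144 (mod 211)
144^2 = (144^1)^2 ≡ 144^2 = 20736 ≡ 58 (mod 211)
144^4 = (144^2)^2 ≡ 58^2 = 3364 ≡ 199 (mod 211)
144^8 = (144^4)^2 ≡ 199^2 = 39601 ≡ 144 (mod 211)
144^16 = (144^8)^2 ≡ 144^2 = 20736 ≡ 58 (mod 211)
144^19 = 144^16 · 144^2 · 144^1 ≡ 58 · 58 · 144 ≡ 171 (mod 211).

171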